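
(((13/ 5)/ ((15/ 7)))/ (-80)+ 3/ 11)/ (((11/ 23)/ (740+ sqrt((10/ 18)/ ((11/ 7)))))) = 390977*sqrt(385)/ 23958000+ 14466149/ 36300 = 398.84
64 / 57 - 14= -734 / 57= -12.88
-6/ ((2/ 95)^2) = -27075/ 2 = -13537.50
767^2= 588289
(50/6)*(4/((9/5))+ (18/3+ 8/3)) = 2450/27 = 90.74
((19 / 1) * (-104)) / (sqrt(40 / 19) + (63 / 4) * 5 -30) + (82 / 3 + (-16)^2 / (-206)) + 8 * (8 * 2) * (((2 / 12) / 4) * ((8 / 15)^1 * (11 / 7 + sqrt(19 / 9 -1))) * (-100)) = -432297164822 / 936797463 -2560 * sqrt(10) / 27 + 63232 * sqrt(190) / 721835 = -760.09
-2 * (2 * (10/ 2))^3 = -2000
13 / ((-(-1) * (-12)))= -13 / 12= -1.08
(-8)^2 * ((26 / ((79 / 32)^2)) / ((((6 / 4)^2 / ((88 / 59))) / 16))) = 9596567552 / 3313971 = 2895.79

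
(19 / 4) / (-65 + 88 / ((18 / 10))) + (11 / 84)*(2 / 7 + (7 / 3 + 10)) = 1.36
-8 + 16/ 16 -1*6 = -13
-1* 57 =-57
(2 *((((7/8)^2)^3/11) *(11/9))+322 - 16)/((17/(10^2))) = 9027248425/5013504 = 1800.59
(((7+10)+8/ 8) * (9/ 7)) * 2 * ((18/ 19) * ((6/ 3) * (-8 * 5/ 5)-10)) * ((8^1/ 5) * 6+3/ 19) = -140562864/ 12635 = -11124.88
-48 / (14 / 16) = -384 / 7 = -54.86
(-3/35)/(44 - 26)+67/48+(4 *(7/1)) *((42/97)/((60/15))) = 240203/54320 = 4.42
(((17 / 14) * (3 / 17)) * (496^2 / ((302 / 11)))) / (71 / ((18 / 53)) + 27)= 36533376 / 4491193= 8.13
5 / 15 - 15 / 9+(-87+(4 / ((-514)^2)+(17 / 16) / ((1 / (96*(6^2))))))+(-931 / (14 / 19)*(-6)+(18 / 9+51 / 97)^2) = 20826908945156 / 1864365123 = 11171.05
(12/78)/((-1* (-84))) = 1/546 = 0.00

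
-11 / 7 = -1.57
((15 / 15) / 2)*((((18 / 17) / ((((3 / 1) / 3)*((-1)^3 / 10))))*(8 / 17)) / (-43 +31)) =60 / 289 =0.21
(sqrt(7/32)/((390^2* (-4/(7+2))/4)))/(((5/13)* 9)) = -sqrt(14)/468000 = -0.00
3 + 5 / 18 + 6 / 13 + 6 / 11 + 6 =26473 / 2574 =10.28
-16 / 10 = -8 / 5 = -1.60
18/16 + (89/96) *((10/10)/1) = 197/96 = 2.05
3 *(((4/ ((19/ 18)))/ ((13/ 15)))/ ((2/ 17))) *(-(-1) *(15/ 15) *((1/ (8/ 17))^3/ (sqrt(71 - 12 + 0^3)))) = 33826005 *sqrt(59)/ 1865344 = 139.29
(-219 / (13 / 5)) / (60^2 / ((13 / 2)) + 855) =-73 / 1221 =-0.06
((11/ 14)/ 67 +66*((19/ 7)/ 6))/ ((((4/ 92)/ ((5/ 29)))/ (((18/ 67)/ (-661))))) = -28997595/ 602347487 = -0.05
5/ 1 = 5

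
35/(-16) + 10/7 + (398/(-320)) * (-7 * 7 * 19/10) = 1288383/11200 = 115.03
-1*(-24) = 24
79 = 79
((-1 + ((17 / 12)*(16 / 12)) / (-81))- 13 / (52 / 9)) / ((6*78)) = -9545 / 1364688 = -0.01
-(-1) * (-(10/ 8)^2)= -25/ 16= -1.56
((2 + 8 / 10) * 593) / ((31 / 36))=298872 / 155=1928.21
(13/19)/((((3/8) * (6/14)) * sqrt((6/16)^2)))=5824/513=11.35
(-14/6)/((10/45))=-21/2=-10.50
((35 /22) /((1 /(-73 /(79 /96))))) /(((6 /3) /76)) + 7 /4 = -18635197 /3476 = -5361.10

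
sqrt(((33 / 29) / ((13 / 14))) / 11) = sqrt(15834) / 377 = 0.33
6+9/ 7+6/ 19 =1011/ 133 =7.60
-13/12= -1.08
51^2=2601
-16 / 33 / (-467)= 16 / 15411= 0.00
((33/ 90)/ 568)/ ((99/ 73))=0.00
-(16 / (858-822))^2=-16 / 81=-0.20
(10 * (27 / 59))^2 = 72900 / 3481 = 20.94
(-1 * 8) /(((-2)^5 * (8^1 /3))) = 3 /32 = 0.09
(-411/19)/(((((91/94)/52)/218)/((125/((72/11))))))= -1930090250/399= -4837318.92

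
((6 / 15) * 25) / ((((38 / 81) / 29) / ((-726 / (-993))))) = 2842290 / 6289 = 451.95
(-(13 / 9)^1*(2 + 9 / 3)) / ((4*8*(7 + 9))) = -65 / 4608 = -0.01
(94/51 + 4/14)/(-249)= -760/88893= -0.01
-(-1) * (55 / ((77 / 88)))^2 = 193600 / 49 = 3951.02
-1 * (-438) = 438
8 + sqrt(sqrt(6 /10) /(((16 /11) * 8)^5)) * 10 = 121 * sqrt(22) * 375^(1 /4) /131072 + 8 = 8.02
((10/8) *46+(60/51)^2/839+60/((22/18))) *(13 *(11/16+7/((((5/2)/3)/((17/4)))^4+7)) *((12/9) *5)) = 47260966413088919075/3032034738928008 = 15587.21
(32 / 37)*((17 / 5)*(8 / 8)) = 544 / 185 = 2.94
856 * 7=5992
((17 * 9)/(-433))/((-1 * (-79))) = -0.00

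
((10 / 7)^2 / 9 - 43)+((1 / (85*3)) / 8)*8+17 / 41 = -65094283 / 1536885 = -42.35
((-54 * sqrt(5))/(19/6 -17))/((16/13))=1053 * sqrt(5)/332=7.09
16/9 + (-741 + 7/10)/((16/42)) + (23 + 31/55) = -15190133/7920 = -1917.95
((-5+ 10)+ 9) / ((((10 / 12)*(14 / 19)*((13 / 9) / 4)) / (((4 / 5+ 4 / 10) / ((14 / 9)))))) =110808 / 2275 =48.71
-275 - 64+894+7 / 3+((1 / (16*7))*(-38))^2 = 5244475 / 9408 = 557.45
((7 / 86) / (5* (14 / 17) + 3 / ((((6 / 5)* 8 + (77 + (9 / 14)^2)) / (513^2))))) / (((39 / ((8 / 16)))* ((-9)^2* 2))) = 1449641 / 2042857413595440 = 0.00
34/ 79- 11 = -835/ 79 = -10.57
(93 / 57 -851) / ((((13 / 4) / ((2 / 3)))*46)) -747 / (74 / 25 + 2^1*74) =-187299091 / 21440094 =-8.74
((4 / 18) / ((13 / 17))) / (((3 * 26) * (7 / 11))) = 187 / 31941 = 0.01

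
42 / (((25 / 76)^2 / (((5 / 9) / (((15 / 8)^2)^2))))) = 331218944 / 18984375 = 17.45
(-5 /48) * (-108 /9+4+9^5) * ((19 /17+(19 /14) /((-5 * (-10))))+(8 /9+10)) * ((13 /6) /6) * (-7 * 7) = 407318430701 /311040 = 1309537.14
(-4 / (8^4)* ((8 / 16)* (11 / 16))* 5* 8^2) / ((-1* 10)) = 0.01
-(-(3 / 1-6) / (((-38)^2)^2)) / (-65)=0.00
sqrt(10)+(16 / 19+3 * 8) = 28.00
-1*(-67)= 67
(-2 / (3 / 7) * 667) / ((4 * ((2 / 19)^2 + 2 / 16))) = -6742036 / 1179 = -5718.44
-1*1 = -1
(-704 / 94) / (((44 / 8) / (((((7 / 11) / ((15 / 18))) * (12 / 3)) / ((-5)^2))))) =-0.17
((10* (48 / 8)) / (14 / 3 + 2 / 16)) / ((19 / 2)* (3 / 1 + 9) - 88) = 144 / 299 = 0.48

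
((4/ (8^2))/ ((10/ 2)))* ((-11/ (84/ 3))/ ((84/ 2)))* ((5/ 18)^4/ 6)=-1375/ 11851370496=-0.00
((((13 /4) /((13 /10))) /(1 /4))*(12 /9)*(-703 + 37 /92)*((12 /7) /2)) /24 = -323195 /966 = -334.57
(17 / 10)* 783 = 13311 / 10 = 1331.10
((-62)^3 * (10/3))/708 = -595820/531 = -1122.07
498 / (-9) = -166 / 3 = -55.33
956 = 956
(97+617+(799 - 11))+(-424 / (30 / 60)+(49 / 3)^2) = 920.78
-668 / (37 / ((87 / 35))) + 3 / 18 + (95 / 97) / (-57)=-11236949 / 251230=-44.73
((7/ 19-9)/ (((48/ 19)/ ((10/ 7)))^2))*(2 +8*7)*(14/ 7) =-564775/ 1764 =-320.17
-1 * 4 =-4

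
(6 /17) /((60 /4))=2 /85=0.02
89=89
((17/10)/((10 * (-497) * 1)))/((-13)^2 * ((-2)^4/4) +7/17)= -0.00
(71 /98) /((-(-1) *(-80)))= -0.01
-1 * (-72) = 72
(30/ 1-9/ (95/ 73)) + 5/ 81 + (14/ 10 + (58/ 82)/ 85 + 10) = 185328838/ 5363415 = 34.55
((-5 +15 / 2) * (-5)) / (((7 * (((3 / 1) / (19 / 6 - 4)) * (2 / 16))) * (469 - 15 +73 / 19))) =4750 / 548037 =0.01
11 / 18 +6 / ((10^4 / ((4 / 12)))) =27509 / 45000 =0.61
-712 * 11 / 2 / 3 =-3916 / 3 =-1305.33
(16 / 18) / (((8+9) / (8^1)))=64 / 153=0.42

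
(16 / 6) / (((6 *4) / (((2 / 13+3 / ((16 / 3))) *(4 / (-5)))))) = -149 / 2340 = -0.06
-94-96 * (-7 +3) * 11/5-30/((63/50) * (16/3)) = 104487/140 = 746.34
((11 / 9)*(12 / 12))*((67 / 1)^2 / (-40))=-49379 / 360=-137.16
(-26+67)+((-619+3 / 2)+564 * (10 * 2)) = 10703.50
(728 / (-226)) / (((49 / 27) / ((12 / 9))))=-1872 / 791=-2.37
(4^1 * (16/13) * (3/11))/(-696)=-8/4147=-0.00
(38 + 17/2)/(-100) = -93/200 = -0.46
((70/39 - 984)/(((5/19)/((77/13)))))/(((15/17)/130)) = -1905417052/585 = -3257123.17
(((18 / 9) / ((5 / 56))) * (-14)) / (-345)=1568 / 1725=0.91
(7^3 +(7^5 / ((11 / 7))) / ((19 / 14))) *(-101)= -173596073 / 209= -830603.22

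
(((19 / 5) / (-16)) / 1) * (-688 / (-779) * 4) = -172 / 205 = -0.84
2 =2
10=10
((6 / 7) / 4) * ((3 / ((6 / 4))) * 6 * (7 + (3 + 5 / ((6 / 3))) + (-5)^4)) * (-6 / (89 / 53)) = -3649050 / 623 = -5857.22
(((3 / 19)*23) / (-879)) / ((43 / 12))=-276 / 239381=-0.00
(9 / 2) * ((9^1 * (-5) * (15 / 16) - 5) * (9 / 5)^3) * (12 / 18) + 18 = -323037 / 400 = -807.59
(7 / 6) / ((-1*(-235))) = 7 / 1410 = 0.00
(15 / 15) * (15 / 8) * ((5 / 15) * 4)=5 / 2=2.50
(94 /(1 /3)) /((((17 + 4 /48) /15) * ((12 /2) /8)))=13536 /41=330.15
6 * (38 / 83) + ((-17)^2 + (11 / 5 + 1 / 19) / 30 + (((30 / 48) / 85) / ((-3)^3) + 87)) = 54841502119 / 144768600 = 378.82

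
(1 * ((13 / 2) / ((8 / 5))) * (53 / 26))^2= 70225 / 1024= 68.58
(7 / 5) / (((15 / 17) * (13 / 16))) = 1904 / 975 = 1.95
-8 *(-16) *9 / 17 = 1152 / 17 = 67.76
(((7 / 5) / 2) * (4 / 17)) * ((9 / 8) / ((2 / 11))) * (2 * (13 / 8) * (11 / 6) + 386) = 2173017 / 5440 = 399.45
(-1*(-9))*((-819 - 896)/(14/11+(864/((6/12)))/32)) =-169785/608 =-279.25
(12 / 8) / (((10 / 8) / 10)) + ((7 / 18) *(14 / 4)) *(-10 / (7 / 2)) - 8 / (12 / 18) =-35 / 9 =-3.89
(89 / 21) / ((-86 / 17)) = -1513 / 1806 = -0.84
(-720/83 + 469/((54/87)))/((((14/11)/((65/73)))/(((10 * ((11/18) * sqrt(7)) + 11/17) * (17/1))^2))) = 8206246659325 * sqrt(7)/6870906 + 1222634208161080/30919077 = 42702982.48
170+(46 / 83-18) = 12662 / 83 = 152.55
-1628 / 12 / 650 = -407 / 1950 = -0.21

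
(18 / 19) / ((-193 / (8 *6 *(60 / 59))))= -51840 / 216353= -0.24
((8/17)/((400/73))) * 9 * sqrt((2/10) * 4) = 657 * sqrt(5)/2125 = 0.69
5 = 5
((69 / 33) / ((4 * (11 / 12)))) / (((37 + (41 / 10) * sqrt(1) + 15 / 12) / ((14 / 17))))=2760 / 248897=0.01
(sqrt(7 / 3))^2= 2.33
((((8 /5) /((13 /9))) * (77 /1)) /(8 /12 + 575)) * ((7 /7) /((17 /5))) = 0.04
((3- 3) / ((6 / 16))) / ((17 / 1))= 0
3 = 3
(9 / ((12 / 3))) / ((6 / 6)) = 9 / 4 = 2.25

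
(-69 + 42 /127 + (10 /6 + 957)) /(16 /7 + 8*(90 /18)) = 21.05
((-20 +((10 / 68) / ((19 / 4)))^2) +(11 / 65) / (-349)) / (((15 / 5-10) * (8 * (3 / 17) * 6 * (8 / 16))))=0.67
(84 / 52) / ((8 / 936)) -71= 118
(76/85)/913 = 76/77605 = 0.00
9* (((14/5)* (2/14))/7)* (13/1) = 234/35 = 6.69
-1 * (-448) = 448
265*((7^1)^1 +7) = 3710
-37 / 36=-1.03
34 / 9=3.78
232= 232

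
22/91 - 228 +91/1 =-12445/91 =-136.76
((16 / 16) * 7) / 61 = 7 / 61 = 0.11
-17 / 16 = -1.06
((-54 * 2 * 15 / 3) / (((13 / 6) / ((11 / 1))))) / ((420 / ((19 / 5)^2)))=-214434 / 2275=-94.26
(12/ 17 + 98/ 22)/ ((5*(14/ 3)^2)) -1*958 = -35110879/ 36652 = -957.95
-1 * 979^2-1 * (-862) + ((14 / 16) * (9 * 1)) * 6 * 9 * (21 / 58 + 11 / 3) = -221760861 / 232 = -955865.78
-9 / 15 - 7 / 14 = -11 / 10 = -1.10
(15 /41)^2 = 225 /1681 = 0.13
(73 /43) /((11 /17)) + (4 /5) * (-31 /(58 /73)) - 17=-45.59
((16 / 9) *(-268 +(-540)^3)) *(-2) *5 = 25194282880 / 9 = 2799364764.44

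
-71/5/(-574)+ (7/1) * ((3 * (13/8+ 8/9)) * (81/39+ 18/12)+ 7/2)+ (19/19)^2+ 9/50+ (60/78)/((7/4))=320830227/1492400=214.98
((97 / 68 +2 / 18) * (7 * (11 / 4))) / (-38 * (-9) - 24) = 72457 / 778464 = 0.09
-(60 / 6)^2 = -100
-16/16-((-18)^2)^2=-104977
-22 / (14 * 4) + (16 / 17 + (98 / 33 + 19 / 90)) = 878657 / 235620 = 3.73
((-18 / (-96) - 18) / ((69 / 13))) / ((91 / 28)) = -95 / 92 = -1.03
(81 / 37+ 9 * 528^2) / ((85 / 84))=7798152852 / 3145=2479539.86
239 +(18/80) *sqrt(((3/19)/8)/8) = 9 *sqrt(57)/6080 +239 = 239.01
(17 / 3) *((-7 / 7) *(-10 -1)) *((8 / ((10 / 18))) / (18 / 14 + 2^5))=31416 / 1165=26.97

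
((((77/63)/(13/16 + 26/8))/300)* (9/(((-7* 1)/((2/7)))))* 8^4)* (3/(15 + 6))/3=-360448/5016375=-0.07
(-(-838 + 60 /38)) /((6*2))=3973 /57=69.70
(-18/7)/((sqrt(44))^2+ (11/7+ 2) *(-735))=18/18067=0.00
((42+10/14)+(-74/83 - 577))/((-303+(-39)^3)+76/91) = 2021097/225159329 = 0.01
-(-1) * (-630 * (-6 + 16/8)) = 2520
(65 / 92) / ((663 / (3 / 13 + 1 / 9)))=50 / 137241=0.00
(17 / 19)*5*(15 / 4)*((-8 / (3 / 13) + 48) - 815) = -1022125 / 76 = -13449.01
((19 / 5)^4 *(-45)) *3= -3518667 / 125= -28149.34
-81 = -81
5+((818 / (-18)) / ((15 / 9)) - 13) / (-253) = 19579 / 3795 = 5.16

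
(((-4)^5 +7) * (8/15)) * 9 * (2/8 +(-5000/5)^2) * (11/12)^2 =-164076041019/40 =-4101901025.48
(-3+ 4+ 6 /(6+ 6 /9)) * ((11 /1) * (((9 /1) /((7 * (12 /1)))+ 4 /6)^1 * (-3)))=-2717 /56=-48.52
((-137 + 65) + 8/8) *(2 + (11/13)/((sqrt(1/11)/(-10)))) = -142 + 7810 *sqrt(11)/13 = 1850.53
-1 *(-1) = 1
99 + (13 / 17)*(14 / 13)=1697 / 17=99.82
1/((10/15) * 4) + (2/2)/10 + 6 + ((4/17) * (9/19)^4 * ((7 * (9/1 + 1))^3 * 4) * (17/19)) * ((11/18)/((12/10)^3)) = 509996309641/99043960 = 5149.19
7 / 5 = 1.40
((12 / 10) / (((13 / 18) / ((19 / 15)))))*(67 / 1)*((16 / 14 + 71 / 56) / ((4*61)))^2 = 8352153 / 606790912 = 0.01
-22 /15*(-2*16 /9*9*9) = 2112 /5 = 422.40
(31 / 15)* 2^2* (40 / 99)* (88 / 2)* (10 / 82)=17.92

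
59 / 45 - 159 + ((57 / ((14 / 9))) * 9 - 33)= 87631 / 630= 139.10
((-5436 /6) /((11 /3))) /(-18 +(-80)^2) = -1359 /35101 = -0.04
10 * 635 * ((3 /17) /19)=58.98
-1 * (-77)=77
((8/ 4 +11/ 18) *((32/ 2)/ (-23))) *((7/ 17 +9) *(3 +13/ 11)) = -120320/ 1683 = -71.49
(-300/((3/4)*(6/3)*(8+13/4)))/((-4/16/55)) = 35200/9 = 3911.11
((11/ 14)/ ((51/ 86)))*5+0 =2365/ 357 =6.62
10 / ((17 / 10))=100 / 17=5.88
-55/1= -55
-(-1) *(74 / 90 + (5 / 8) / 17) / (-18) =-5257 / 110160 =-0.05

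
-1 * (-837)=837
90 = 90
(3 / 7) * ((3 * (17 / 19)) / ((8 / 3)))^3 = 0.44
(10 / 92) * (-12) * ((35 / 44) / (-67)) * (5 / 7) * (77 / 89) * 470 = 616875 / 137149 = 4.50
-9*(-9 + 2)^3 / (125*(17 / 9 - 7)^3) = -2250423 / 12167000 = -0.18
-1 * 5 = -5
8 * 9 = 72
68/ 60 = 1.13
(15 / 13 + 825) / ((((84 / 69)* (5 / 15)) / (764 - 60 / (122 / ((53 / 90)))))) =8630817045 / 5551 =1554822.02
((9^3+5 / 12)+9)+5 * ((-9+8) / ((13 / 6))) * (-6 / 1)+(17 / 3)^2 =367087 / 468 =784.37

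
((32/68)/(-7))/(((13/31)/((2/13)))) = -496/20111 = -0.02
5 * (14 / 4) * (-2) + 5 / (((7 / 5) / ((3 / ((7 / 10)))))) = -965 / 49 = -19.69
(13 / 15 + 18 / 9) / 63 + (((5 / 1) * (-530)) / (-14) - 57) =125053 / 945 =132.33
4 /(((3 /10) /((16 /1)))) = 640 /3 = 213.33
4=4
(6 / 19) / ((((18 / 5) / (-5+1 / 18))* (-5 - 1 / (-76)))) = 890 / 10233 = 0.09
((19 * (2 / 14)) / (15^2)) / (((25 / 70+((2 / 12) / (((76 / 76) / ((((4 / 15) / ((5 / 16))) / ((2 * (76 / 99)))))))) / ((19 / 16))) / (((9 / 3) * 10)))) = 137180 / 164943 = 0.83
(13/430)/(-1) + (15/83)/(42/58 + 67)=-966053/35047580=-0.03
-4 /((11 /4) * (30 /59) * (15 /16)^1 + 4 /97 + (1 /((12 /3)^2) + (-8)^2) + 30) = -732544 /17473857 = -0.04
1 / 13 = 0.08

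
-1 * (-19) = 19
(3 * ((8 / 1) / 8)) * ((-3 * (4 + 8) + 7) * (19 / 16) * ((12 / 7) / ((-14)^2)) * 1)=-4959 / 5488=-0.90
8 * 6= 48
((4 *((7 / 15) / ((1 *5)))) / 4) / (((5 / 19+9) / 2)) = 133 / 6600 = 0.02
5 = 5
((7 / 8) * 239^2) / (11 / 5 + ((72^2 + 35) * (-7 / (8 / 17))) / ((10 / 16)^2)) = -9996175 / 39747464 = -0.25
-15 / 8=-1.88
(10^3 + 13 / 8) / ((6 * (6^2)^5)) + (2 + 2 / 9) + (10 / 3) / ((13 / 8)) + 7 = 141786498979 / 12576964608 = 11.27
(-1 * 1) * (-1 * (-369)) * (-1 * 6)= 2214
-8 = -8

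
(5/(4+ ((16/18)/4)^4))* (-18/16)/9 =-6561/42016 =-0.16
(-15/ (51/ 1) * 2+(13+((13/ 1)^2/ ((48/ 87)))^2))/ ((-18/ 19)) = -862158003/ 8704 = -99053.08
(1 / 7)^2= 1 / 49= 0.02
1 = 1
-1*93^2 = -8649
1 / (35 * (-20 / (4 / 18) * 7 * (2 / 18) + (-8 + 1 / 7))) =-1 / 2725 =-0.00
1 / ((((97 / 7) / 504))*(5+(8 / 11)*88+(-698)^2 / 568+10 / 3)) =1502928 / 38433049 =0.04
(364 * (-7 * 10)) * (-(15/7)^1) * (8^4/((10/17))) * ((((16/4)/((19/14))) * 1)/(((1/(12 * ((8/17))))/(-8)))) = -961837793280/19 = -50623041751.58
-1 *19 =-19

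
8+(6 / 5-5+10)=71 / 5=14.20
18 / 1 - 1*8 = 10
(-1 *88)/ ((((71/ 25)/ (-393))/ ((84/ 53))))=72626400/ 3763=19300.13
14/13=1.08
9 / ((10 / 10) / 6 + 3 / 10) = 135 / 7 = 19.29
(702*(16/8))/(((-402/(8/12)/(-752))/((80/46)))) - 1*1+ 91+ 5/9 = 43488235/13869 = 3135.64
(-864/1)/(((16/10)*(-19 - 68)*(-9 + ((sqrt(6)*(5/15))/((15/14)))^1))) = -1093500/1574207 - 37800*sqrt(6)/1574207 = -0.75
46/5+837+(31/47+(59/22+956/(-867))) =3803033323/4482390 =848.44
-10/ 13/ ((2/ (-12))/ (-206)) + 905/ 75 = -183047/ 195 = -938.70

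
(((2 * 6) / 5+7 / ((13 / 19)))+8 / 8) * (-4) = -3544 / 65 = -54.52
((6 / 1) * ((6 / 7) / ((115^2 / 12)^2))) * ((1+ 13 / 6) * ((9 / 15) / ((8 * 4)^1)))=1539 / 6121521875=0.00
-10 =-10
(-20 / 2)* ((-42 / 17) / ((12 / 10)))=20.59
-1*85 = -85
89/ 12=7.42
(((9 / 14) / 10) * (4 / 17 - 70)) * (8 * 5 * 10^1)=-213480 / 119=-1793.95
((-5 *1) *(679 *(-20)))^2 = 4610410000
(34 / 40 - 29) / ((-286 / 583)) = 29839 / 520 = 57.38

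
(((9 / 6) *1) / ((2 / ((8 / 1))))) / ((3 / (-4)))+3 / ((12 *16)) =-511 / 64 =-7.98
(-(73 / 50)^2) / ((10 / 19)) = -101251 / 25000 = -4.05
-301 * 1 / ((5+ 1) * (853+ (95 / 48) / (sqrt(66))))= -0.06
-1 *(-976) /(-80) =-61 /5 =-12.20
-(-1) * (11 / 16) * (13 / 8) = 143 / 128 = 1.12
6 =6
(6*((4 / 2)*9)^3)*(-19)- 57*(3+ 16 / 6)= -665171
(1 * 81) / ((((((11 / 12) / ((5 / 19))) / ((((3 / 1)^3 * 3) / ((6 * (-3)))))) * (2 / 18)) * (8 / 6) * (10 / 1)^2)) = -59049 / 8360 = -7.06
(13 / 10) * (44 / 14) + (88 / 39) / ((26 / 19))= 5.73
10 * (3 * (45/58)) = 675/29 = 23.28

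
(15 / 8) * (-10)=-75 / 4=-18.75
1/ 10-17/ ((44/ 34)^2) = -24323/ 2420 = -10.05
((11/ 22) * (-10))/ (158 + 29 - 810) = 5/ 623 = 0.01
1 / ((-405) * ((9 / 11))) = -0.00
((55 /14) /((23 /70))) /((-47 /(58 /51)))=-15950 /55131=-0.29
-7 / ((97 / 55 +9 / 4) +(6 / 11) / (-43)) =-1.75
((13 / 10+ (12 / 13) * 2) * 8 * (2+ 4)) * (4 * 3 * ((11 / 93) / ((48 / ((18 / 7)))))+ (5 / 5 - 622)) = -1322612748 / 14105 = -93769.07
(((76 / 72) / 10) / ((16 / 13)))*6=0.51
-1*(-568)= 568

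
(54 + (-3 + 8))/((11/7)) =413/11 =37.55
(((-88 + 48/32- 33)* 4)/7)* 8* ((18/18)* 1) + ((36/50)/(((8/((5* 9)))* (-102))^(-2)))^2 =151767953168/2734375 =55503.71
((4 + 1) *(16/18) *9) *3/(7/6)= 720/7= 102.86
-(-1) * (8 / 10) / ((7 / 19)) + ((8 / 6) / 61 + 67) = 443183 / 6405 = 69.19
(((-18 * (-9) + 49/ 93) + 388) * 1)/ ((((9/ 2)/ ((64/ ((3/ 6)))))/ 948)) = 4141794304/ 279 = 14845140.87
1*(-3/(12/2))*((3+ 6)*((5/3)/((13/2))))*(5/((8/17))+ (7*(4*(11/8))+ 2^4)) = -7815/104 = -75.14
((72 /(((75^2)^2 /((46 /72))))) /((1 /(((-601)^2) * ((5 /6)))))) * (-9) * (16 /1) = -132921968 /2109375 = -63.01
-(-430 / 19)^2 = -184900 / 361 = -512.19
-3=-3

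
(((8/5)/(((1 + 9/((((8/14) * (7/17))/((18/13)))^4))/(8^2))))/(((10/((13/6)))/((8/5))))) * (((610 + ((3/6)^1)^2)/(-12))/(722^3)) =-116009755264/261049340321885143125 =-0.00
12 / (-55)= -0.22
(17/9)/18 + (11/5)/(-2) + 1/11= -4028/4455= -0.90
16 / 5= 3.20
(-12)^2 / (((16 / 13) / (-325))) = -38025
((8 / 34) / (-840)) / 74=-1 / 264180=-0.00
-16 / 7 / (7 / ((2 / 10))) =-16 / 245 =-0.07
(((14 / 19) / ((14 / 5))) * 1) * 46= 230 / 19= 12.11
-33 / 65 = -0.51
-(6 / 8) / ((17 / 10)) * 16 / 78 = -0.09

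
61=61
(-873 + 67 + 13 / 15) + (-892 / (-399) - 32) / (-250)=-40150087 / 49875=-805.01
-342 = -342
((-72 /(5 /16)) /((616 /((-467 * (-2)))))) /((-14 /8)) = 537984 /2695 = 199.62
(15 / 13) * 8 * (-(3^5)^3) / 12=-143489070 / 13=-11037620.77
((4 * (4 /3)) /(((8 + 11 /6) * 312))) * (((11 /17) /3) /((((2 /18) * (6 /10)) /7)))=1540 /39117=0.04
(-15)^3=-3375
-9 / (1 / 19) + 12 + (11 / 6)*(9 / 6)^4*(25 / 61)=-302943 / 1952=-155.20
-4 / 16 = -1 / 4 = -0.25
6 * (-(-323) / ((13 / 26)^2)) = 7752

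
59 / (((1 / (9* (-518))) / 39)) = -10727262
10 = 10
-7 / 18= -0.39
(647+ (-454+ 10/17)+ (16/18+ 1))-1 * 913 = -109781/153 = -717.52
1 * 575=575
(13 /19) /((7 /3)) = 39 /133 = 0.29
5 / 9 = 0.56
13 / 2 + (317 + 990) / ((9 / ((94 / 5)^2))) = 23100229 / 450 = 51333.84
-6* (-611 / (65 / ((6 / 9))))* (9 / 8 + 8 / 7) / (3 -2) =5969 / 70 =85.27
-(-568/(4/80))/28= 2840/7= 405.71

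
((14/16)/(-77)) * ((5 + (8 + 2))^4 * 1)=-50625/88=-575.28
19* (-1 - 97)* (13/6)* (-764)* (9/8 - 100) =-1828533343/6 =-304755557.17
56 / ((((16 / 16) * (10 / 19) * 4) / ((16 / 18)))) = 1064 / 45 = 23.64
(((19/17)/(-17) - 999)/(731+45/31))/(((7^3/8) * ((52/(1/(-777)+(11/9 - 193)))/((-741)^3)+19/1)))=-11131554676301366424/6648113562717949378385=-0.00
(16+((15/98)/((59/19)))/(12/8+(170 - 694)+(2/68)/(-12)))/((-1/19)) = -304.00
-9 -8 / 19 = -179 / 19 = -9.42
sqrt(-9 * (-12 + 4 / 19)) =12 * sqrt(266) / 19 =10.30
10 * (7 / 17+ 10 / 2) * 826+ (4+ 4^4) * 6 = 786440 / 17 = 46261.18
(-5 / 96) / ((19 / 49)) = -0.13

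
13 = 13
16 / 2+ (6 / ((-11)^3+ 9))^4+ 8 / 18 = 14508396979045 / 1718099642169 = 8.44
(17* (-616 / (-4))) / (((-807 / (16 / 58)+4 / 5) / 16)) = -14.32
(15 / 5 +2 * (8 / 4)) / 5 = 7 / 5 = 1.40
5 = 5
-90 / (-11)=90 / 11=8.18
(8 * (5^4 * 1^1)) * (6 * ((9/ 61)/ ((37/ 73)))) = 19710000/ 2257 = 8732.83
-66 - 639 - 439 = -1144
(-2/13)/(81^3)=-2/6908733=-0.00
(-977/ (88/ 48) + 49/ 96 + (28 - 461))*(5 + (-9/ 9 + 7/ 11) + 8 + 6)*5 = -89957.60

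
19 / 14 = 1.36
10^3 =1000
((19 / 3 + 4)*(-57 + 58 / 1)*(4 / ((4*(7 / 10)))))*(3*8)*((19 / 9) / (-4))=-11780 / 63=-186.98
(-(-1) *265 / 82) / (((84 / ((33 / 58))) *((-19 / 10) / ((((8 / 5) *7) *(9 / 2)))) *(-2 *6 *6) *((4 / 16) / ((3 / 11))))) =795 / 90364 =0.01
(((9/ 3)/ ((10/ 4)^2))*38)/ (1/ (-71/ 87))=-10792/ 725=-14.89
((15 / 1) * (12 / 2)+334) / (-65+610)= 424 / 545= 0.78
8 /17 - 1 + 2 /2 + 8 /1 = 144 /17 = 8.47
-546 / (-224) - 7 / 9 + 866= 124943 / 144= 867.66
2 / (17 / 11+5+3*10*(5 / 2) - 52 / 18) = 198 / 7787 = 0.03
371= 371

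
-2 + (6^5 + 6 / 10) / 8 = 38803 / 40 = 970.08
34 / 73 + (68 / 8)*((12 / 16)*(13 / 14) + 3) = 260695 / 8176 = 31.89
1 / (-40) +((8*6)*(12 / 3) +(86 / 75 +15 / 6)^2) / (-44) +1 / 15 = -4.62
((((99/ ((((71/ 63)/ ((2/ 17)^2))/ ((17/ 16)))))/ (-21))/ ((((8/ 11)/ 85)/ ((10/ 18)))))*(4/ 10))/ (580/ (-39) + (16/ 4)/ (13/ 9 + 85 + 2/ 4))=110778525/ 1027957312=0.11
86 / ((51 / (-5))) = -430 / 51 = -8.43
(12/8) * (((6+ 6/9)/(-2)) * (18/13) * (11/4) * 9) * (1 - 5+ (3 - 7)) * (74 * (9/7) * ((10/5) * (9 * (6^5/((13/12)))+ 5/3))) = 2847771218160/169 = 16850717267.22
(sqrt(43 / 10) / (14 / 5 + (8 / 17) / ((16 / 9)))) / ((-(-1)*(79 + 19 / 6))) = 6*sqrt(430) / 15109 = 0.01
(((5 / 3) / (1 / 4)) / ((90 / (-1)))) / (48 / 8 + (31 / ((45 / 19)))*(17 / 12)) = -0.00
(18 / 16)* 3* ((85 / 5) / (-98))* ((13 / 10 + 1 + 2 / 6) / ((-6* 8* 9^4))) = 1343 / 274337280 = 0.00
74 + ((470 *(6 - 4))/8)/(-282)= 883/12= 73.58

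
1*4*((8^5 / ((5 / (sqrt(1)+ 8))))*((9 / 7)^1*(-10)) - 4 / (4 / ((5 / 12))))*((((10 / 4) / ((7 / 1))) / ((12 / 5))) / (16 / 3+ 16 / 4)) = -1592525675 / 32928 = -48363.87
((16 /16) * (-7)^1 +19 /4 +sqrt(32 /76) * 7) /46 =-9 /184 +7 * sqrt(38) /437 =0.05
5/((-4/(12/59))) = -0.25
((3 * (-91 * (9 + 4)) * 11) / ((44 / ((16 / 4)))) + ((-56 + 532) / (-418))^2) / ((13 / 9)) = -1394705025 / 567853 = -2456.10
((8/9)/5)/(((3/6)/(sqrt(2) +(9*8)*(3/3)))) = 16*sqrt(2)/45 +128/5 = 26.10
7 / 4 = 1.75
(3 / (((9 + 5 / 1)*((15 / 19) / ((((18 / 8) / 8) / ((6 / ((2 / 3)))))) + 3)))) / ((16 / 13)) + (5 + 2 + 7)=14.01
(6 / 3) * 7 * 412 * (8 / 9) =46144 / 9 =5127.11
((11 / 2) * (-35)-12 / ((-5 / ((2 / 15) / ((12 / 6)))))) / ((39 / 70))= -67319 / 195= -345.23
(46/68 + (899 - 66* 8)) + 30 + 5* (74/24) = 85087/204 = 417.09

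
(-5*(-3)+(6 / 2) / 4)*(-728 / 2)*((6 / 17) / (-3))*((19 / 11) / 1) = 217854 / 187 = 1164.99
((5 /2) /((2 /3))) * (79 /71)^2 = 93615 /20164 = 4.64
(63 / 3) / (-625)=-21 / 625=-0.03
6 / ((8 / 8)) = 6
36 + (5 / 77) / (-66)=182947 / 5082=36.00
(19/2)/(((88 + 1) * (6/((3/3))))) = 19/1068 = 0.02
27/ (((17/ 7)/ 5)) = 945/ 17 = 55.59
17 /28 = 0.61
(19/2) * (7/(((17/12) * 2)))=399/17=23.47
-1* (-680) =680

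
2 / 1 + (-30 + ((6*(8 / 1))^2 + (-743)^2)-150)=554175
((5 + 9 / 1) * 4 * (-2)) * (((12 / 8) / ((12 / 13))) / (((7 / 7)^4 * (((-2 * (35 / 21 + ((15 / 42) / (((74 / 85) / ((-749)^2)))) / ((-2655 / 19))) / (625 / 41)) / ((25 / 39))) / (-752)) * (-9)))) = -143641400000 / 3180779139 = -45.16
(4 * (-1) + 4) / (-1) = 0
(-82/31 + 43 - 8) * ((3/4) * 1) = 3009/124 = 24.27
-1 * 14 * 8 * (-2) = 224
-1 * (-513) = 513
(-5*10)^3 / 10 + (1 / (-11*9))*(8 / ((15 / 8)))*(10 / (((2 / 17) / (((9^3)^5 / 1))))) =-8296650063803356 / 11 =-754240914891214.18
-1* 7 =-7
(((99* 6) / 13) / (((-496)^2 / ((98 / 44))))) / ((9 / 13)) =0.00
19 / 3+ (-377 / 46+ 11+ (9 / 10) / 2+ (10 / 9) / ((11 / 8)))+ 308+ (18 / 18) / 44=7250389 / 22770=318.42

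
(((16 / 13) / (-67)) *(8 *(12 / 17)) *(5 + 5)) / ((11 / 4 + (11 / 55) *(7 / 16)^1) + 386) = -409600 / 153533783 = -0.00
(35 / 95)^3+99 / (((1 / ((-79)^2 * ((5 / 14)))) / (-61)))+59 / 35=-6462788860153 / 480130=-13460497.91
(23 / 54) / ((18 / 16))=92 / 243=0.38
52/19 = 2.74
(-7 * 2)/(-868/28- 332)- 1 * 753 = -273325/363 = -752.96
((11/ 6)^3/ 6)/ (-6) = -1331/ 7776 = -0.17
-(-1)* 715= 715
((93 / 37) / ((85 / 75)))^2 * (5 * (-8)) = -77841000 / 395641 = -196.75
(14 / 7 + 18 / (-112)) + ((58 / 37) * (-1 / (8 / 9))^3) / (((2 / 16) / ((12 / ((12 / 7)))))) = -1020665 / 8288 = -123.15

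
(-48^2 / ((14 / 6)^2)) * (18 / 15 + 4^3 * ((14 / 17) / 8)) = -13727232 / 4165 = -3295.85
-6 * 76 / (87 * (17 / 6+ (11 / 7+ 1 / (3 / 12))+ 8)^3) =-11261376 / 9485400301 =-0.00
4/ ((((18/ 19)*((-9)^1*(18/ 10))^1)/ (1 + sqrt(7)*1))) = -190*sqrt(7)/ 729-190/ 729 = -0.95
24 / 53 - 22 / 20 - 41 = -22073 / 530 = -41.65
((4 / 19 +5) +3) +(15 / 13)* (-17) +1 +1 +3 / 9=-6722 / 741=-9.07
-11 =-11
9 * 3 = 27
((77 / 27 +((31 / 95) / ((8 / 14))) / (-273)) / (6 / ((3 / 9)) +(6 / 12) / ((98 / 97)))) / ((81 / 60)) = 74499796 / 652728375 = 0.11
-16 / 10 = -8 / 5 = -1.60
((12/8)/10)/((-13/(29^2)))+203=50257/260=193.30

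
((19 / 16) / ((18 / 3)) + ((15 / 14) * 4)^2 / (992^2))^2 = 51239870189209 / 1307860355579904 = 0.04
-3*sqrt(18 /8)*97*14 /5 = -6111 /5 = -1222.20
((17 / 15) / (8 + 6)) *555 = 629 / 14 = 44.93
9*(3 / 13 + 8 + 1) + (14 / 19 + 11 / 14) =292545 / 3458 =84.60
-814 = -814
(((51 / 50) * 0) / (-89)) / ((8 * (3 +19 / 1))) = 0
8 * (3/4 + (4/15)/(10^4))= 56252/9375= 6.00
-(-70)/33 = 70/33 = 2.12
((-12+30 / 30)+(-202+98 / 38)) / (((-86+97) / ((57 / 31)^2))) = -683658 / 10571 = -64.67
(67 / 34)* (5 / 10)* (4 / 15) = 67 / 255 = 0.26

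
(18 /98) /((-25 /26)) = -0.19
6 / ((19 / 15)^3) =20250 / 6859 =2.95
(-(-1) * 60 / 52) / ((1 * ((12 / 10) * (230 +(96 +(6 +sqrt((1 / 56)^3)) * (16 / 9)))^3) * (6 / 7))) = 7344144470045904239250 / 249820525707974474889658012199 - 1929154941809907525 * sqrt(14) / 6495333668407336347131108317174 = 0.00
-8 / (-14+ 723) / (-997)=8 / 706873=0.00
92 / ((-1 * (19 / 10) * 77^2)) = -0.01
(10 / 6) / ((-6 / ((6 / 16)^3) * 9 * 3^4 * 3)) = -5 / 746496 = -0.00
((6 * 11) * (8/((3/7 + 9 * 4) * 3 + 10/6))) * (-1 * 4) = -22176/1165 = -19.04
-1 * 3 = -3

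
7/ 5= 1.40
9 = 9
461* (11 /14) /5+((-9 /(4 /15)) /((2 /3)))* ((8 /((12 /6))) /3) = 173 /35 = 4.94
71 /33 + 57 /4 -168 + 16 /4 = -19483 /132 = -147.60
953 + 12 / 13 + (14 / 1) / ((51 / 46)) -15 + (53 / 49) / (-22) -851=71829731 / 714714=100.50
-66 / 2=-33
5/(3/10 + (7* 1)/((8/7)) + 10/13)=2600/3741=0.70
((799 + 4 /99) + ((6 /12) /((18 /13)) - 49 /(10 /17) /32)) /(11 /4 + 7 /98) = 58899337 /208560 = 282.41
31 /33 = 0.94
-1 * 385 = -385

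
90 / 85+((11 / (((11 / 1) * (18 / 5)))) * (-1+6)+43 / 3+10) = 8195 / 306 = 26.78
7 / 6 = 1.17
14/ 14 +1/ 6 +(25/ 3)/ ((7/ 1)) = 2.36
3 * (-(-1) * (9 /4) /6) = 1.12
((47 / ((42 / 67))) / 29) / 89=3149 / 108402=0.03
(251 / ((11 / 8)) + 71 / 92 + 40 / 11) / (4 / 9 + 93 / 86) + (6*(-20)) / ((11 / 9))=1322469 / 54326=24.34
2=2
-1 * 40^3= -64000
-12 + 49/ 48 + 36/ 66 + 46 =18779/ 528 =35.57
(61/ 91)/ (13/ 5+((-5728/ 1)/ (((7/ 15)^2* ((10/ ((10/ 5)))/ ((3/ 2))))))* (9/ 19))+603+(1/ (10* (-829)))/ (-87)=98299521783965201/ 163017497205030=603.00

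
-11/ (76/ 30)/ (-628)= 165/ 23864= 0.01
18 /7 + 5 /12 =251 /84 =2.99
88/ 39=2.26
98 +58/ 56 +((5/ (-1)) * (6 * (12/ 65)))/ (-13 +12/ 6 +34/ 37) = 99.59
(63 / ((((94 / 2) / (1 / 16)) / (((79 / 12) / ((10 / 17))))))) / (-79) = -357 / 30080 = -0.01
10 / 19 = 0.53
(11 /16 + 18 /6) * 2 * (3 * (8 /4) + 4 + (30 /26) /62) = 73.89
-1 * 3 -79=-82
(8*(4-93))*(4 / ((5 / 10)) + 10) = -12816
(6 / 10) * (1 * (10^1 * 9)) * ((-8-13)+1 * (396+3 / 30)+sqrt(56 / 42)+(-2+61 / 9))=36 * sqrt(3)+102567 / 5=20575.75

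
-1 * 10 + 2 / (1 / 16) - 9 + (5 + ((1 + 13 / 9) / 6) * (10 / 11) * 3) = 172 / 9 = 19.11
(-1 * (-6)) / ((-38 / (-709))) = 111.95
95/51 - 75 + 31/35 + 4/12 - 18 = -160504/1785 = -89.92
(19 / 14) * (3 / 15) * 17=323 / 70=4.61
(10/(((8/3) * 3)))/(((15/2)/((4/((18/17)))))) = 17/27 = 0.63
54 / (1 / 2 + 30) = 1.77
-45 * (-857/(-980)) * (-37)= 285381/196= 1456.03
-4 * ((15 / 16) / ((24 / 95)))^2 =-225625 / 4096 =-55.08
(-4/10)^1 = -2/5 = -0.40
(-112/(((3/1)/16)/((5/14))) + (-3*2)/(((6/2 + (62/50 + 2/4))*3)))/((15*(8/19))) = -48127/1422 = -33.84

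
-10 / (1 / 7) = -70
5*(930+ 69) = 4995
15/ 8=1.88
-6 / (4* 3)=-1 / 2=-0.50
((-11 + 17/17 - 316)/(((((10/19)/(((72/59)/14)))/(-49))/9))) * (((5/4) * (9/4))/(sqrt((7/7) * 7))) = 2257713 * sqrt(7)/236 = 25310.79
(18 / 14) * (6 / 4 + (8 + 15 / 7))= 14.97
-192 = -192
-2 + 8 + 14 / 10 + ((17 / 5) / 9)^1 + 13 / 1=187 / 9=20.78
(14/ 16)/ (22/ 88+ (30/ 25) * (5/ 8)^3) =224/ 139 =1.61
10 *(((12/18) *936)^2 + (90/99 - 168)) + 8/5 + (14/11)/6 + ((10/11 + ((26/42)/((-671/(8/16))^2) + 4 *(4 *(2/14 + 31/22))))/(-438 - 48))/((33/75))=3934651270669215847/1010935122120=3892090.78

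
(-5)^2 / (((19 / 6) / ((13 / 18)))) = 325 / 57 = 5.70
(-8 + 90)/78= 41/39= 1.05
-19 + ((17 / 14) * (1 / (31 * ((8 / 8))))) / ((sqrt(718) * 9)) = -19 + 17 * sqrt(718) / 2804508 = -19.00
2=2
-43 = -43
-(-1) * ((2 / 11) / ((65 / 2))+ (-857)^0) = 719 / 715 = 1.01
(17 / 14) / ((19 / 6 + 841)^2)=306 / 179579575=0.00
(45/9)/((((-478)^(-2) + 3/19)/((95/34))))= 1031034050/11653007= 88.48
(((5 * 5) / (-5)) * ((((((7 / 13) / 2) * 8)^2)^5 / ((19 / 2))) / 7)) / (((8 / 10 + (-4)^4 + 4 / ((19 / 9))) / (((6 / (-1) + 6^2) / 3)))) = -2582630848000 / 413575475547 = -6.24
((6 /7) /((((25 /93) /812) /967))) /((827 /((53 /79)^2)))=1362.61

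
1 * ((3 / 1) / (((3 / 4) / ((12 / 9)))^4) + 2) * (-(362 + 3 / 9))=-75992170 / 6561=-11582.41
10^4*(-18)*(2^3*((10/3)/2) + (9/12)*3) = -2805000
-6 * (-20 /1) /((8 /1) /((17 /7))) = 255 /7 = 36.43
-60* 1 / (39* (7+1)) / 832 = -5 / 21632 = -0.00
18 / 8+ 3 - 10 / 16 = 37 / 8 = 4.62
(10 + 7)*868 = 14756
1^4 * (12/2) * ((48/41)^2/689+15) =104252634/1158209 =90.01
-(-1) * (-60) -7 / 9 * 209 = -2003 / 9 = -222.56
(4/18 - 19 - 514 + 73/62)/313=-296633/174654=-1.70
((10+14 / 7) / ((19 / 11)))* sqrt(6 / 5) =132* sqrt(30) / 95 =7.61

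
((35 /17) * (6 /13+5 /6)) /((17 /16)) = 28280 /11271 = 2.51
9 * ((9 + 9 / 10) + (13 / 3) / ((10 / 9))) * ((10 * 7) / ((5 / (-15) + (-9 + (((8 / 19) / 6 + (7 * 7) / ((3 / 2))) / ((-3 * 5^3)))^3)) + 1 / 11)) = -34591303441406250 / 36775996669703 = -940.59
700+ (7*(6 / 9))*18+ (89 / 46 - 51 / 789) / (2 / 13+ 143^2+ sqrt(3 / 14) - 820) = 4323322148094733497 / 5514440845297283 - 3823625*sqrt(42) / 11028881690594566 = 784.00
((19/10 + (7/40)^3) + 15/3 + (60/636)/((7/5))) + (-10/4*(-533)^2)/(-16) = 1054135750853/23744000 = 44395.88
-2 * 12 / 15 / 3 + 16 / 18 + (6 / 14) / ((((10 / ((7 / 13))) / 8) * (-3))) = 172 / 585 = 0.29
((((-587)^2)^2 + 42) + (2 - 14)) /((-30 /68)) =-4036745056894 /15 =-269116337126.27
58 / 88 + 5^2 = 1129 / 44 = 25.66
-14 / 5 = -2.80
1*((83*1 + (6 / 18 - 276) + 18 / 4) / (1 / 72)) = -13548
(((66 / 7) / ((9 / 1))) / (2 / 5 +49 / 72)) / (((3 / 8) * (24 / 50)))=44000 / 8169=5.39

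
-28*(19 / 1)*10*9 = -47880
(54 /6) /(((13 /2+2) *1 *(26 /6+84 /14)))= 0.10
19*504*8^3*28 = 137281536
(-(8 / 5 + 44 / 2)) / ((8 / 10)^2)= -295 / 8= -36.88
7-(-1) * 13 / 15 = 118 / 15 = 7.87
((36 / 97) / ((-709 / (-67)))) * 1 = 2412 / 68773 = 0.04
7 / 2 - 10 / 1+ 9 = 2.50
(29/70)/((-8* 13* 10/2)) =-29/36400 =-0.00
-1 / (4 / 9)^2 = -81 / 16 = -5.06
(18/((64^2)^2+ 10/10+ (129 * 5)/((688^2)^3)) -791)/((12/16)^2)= -523695161274398618033513872/372412804824784818929799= -1406.22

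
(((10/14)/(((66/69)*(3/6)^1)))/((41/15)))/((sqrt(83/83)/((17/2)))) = 29325/6314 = 4.64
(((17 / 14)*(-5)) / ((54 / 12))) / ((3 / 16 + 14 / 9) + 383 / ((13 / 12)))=-17680 / 4655609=-0.00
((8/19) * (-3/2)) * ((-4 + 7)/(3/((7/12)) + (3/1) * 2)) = -42/247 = -0.17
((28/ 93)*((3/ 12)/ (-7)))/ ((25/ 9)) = -3/ 775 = -0.00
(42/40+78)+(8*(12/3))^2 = 22061/20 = 1103.05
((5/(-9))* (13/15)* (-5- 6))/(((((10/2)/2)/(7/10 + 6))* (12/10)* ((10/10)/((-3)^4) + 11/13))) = 124553/9040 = 13.78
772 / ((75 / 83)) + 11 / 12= 256579 / 300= 855.26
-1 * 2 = -2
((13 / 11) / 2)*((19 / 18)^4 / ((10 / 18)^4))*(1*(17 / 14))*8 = 74.81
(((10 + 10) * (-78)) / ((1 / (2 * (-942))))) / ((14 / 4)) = 5878080 / 7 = 839725.71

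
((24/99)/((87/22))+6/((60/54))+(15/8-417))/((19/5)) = -4276889/39672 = -107.81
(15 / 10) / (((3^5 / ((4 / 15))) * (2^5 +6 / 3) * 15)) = 1 / 309825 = 0.00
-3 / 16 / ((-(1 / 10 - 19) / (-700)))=125 / 18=6.94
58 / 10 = 29 / 5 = 5.80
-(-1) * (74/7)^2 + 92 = 9984/49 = 203.76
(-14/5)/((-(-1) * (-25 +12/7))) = 98/815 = 0.12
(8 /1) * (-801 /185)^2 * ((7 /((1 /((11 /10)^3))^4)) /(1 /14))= 98667320461695945729 /2139062500000000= 46126.43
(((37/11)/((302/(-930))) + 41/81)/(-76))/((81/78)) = 0.12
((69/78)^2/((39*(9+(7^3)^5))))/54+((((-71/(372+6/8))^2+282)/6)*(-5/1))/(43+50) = -1128096848217501924743/446380897289981262336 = -2.53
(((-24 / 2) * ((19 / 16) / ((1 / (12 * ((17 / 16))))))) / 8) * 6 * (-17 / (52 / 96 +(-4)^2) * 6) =1334313 / 1588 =840.25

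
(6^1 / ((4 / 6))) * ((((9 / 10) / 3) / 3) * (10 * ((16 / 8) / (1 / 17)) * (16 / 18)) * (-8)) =-2176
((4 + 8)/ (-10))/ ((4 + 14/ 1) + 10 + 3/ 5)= -6/ 143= -0.04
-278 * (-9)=2502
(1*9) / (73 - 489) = -9 / 416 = -0.02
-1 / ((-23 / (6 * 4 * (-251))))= -6024 / 23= -261.91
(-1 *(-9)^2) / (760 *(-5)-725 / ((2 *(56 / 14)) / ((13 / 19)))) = 1368 / 65225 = 0.02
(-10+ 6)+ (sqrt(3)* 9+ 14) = 25.59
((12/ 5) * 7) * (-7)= -588/ 5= -117.60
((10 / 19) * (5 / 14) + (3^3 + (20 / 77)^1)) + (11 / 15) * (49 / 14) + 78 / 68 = 11625241 / 373065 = 31.16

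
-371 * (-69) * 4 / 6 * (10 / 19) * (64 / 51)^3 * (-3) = -44737495040 / 840123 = -53251.13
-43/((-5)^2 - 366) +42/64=8537/10912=0.78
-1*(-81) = 81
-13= -13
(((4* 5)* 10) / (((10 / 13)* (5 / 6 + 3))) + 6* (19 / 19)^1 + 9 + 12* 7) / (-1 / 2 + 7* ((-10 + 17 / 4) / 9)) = -138132 / 4117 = -33.55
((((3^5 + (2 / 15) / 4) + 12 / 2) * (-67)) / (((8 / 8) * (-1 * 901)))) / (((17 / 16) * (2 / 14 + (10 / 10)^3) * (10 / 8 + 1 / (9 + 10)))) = 266296324 / 22745745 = 11.71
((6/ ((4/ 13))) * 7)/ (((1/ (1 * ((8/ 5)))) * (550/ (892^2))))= 434432544/ 1375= 315950.94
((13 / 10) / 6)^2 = 169 / 3600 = 0.05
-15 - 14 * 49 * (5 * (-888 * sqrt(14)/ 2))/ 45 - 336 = 126276.66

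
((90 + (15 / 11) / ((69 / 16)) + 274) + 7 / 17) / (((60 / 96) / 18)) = 45178416 / 4301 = 10504.17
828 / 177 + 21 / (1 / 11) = 13905 / 59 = 235.68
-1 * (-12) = 12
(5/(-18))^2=25/324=0.08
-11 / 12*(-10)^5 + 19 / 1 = 275057 / 3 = 91685.67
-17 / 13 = -1.31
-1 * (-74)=74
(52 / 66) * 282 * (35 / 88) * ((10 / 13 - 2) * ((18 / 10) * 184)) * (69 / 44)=-75185712 / 1331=-56488.14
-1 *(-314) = 314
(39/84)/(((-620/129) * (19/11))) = -18447/329840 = -0.06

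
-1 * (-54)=54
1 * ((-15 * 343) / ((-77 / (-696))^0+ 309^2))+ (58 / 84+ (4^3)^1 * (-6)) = -384345202 / 1002561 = -383.36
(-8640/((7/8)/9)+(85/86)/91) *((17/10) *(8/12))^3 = -683383909823/5282550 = -129366.29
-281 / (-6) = 281 / 6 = 46.83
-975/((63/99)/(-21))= 32175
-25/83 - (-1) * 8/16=33/166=0.20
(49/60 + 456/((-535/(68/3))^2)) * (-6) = -9.81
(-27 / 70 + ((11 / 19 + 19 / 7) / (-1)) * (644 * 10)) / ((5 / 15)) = -84623139 / 1330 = -63626.42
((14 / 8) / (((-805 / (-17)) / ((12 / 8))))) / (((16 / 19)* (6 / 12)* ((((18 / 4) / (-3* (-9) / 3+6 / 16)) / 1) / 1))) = 1615 / 5888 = 0.27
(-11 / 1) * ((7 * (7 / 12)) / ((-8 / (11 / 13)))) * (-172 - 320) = -243089 / 104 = -2337.39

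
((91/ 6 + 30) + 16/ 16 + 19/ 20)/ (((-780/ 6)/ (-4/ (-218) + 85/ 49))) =-8823067/ 13886600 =-0.64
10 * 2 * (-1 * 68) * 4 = -5440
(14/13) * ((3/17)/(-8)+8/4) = 1883/884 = 2.13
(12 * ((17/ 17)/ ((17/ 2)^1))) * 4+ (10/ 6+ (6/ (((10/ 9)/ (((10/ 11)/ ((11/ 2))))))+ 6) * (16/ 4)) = 215269/ 6171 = 34.88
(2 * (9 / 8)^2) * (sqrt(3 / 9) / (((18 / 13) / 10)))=195 * sqrt(3) / 32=10.55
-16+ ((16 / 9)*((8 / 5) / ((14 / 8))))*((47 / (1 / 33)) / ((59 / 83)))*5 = 21950608 / 1239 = 17716.39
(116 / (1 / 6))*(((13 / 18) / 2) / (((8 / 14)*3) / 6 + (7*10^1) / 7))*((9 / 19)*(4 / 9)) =2639 / 513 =5.14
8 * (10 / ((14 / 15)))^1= 600 / 7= 85.71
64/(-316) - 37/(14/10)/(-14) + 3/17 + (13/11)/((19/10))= 68320045/27507326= 2.48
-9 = -9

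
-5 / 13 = -0.38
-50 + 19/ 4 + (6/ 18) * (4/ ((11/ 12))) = -1927/ 44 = -43.80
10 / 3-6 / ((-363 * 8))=4843 / 1452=3.34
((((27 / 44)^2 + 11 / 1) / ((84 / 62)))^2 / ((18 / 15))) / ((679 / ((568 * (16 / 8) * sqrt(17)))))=165494503721875 * sqrt(17) / 1683489177216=405.32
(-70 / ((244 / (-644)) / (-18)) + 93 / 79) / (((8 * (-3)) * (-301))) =-5340089 / 11604152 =-0.46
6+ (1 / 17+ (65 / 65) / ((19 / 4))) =2025 / 323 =6.27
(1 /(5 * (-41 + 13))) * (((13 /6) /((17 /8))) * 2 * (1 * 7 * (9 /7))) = -78 /595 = -0.13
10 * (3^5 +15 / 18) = 7315 / 3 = 2438.33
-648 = -648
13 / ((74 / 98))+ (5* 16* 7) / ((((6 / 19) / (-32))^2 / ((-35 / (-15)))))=13404033839 / 999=13417451.29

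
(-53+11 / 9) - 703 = -6793 / 9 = -754.78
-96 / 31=-3.10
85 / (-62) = -85 / 62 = -1.37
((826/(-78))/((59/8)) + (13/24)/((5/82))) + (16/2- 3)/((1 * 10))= 6199/780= 7.95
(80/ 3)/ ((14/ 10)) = 400/ 21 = 19.05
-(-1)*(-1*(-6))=6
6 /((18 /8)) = 8 /3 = 2.67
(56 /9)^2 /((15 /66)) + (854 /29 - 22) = 2088248 /11745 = 177.80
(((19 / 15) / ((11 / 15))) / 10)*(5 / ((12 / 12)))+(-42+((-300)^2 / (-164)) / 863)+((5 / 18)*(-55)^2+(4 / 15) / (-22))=13985280427 / 17514585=798.49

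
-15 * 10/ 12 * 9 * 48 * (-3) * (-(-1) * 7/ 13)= 113400/ 13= 8723.08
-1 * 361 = -361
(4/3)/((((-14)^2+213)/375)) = 500/409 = 1.22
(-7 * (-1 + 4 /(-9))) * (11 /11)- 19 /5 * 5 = -80 /9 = -8.89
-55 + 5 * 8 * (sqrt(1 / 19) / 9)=-55 + 40 * sqrt(19) / 171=-53.98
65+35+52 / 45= 4552 / 45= 101.16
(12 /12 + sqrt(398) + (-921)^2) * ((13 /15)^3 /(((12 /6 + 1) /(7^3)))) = 753571 * sqrt(398) /10125 + 639210572182 /10125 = 63133393.17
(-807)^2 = 651249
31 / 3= 10.33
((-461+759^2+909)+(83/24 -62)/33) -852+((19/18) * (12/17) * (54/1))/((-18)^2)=7750892915/13464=575675.35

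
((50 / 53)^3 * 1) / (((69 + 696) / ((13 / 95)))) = 65000 / 432785439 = 0.00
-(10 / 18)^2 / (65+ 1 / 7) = -175 / 36936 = -0.00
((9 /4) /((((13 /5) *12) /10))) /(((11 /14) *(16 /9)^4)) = 3444525 /37486592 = 0.09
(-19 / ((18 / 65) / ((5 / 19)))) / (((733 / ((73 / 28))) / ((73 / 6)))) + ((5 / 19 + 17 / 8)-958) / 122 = -1383138496 / 160564383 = -8.61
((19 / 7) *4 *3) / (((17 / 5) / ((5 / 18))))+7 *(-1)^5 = -1549 / 357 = -4.34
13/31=0.42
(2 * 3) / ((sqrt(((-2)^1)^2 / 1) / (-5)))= -15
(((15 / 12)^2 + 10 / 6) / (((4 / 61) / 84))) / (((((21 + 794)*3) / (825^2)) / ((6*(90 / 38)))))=405424490625 / 24776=16363597.46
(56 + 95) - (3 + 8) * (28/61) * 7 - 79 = 2236/61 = 36.66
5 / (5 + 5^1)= 1 / 2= 0.50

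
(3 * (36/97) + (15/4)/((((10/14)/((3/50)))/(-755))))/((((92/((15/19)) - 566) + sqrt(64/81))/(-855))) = -7067403495/15664336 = -451.18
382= 382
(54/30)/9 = 1/5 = 0.20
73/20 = 3.65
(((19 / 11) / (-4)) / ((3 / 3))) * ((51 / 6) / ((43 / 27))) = -8721 / 3784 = -2.30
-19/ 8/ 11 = -19/ 88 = -0.22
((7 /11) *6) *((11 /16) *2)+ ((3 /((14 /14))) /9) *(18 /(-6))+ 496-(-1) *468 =3873 /4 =968.25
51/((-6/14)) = -119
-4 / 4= -1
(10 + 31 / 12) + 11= 283 / 12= 23.58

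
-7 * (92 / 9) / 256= -161 / 576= -0.28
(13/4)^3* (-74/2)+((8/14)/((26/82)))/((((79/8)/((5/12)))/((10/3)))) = -5258429989/4140864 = -1269.89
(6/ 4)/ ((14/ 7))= 3/ 4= 0.75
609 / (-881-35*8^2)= -609 / 3121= -0.20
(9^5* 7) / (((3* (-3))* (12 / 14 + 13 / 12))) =-3857868 / 163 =-23667.90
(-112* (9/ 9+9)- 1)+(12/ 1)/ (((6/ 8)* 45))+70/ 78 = -655052/ 585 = -1119.75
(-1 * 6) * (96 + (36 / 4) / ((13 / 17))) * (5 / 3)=-14010 / 13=-1077.69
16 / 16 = 1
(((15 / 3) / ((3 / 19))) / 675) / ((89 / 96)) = 608 / 12015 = 0.05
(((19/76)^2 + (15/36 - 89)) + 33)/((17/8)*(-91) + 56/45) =975/3374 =0.29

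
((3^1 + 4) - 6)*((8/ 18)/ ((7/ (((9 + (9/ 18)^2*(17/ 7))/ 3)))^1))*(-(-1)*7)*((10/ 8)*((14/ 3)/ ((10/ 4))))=269/ 81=3.32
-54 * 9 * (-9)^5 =28697814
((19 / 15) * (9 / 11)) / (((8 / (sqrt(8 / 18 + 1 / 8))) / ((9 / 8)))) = 171 * sqrt(82) / 14080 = 0.11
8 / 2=4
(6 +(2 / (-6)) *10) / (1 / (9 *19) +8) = 0.33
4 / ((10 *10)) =1 / 25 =0.04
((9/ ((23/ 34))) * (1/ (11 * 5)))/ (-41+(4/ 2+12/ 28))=-119/ 18975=-0.01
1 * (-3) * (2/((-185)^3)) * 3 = 0.00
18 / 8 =9 / 4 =2.25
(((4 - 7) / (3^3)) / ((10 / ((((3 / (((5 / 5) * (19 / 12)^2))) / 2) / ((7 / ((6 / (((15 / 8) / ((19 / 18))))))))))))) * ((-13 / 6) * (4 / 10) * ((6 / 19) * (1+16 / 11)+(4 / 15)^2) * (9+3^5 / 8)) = 2069288 / 22336875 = 0.09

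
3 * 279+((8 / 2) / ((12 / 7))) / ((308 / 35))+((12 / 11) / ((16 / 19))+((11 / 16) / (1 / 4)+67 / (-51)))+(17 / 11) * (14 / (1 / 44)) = 4021241 / 2244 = 1792.00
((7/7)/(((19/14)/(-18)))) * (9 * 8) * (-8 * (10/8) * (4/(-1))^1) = -725760/19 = -38197.89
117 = 117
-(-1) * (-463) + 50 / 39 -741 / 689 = -956594 / 2067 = -462.79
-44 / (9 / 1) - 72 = -76.89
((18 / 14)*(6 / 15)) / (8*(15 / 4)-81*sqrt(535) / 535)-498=-183953286 / 369397 + 162*sqrt(535) / 1846985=-497.98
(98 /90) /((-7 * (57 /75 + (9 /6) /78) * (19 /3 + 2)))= -364 /15195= -0.02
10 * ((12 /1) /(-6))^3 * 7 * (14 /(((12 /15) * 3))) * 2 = -19600 /3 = -6533.33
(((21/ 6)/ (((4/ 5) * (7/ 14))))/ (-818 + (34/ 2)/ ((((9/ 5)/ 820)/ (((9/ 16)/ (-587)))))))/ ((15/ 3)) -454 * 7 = -6159250951/ 1938089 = -3178.00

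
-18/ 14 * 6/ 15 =-18/ 35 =-0.51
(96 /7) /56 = 12 /49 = 0.24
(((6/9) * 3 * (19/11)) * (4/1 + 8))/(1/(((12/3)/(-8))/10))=-114/55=-2.07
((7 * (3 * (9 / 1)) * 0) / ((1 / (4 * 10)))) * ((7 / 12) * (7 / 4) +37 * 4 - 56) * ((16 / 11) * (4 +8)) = 0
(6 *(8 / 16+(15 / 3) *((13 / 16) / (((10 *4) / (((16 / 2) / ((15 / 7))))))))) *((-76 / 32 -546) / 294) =-925657 / 94080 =-9.84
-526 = -526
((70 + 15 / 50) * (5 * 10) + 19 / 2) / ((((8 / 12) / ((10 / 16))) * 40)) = 21147 / 256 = 82.61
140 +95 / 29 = 4155 / 29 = 143.28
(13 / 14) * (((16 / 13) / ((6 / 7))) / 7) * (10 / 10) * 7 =4 / 3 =1.33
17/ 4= 4.25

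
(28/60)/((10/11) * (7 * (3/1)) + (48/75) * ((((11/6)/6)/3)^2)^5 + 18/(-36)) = 247376822604173475840/9854914329109617733973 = 0.03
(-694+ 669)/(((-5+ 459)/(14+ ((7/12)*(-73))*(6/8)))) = 7175/7264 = 0.99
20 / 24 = 5 / 6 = 0.83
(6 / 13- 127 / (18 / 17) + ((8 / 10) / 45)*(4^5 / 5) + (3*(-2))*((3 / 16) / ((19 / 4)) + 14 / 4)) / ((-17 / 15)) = 38090788 / 314925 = 120.95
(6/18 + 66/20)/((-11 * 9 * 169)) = -109/501930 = -0.00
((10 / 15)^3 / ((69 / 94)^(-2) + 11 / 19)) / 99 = 80408 / 65415735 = 0.00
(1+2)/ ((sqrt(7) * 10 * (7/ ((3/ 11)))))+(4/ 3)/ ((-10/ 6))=-4/ 5+9 * sqrt(7)/ 5390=-0.80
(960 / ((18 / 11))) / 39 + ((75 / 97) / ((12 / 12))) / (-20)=681125 / 45396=15.00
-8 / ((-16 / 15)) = 15 / 2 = 7.50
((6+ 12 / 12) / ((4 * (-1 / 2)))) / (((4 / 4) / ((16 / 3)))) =-56 / 3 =-18.67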